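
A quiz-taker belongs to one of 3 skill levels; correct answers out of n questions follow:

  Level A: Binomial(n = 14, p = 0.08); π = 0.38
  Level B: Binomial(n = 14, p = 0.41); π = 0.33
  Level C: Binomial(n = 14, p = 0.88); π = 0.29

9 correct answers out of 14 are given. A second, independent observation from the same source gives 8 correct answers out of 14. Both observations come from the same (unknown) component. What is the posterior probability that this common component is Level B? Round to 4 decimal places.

0.9907

By Bayes' theorem, P(k | x) = π_k f_k(x) / Σ_j π_j f_j(x).
Since both observations come from the same component, the likelihood for component k is f_k(x₁)·f_k(x₂).
  L_A = [1.77098e-07] × [3.05494e-06] = 5.41022e-13
  L_B = [0.0468575] × [0.101144] = 0.00473933
  L_C = [0.0157657] × [0.00322481] = 5.08415e-05
Multiply by the mixture weights:
  π_A·L_A = 0.38 × 5.41022e-13 = 2.05589e-13
  π_B·L_B = 0.33 × 0.00473933 = 0.00156398
  π_C·L_C = 0.29 × 5.08415e-05 = 1.4744e-05
Sum: 2.05589e-13 + 0.00156398 + 1.4744e-05 = 0.00157872
Responsibility of Level B: 0.00156398 / 0.00157872 ≈ 0.9907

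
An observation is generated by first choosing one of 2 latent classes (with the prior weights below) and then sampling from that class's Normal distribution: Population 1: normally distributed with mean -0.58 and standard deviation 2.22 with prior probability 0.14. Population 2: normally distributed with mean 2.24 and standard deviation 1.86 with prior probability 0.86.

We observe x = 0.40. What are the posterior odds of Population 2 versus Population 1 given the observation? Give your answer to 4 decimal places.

4.9548

The posterior odds equal the prior odds times the likelihood ratio: (P(Z=i)/P(Z=j))·(f_i(x)/f_j(x)).
Evaluate each component's likelihood at the observed value:
  f_1 = 0.16302
  f_2 = 0.131491
0.113082 / 0.0228228 ≈ 4.9548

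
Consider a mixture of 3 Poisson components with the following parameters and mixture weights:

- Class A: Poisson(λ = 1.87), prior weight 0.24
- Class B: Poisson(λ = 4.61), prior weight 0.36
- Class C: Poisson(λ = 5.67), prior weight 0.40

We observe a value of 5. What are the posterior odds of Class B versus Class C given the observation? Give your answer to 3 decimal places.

0.923

The posterior odds equal the prior odds times the likelihood ratio: (π_i/π_j)·(f_i(x)/f_j(x)).
Evaluate each component's likelihood at the observed value:
  f_A = 0.0293695
  f_B = 0.172674
  f_C = 0.168378
0.0621625 / 0.067351 ≈ 0.923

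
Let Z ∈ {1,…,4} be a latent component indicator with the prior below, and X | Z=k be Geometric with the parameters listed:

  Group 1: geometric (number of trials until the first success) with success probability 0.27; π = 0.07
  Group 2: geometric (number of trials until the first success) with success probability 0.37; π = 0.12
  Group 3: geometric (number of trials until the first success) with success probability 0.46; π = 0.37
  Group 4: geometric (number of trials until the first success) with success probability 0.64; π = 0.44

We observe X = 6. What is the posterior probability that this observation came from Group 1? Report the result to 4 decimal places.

0.2196

By Bayes' theorem, P(k | x) = π_k f_k(x) / Σ_j π_j f_j(x).
Evaluate each component's likelihood at the observed value:
  p_1 = 0.0559729
  p_2 = 0.0367202
  p_3 = 0.0211216
  p_4 = 0.00386984
Multiply by the mixture weights:
  π_1·p_1 = 0.07 × 0.0559729 = 0.00391811
  π_2·p_2 = 0.12 × 0.0367202 = 0.00440642
  π_3·p_3 = 0.37 × 0.0211216 = 0.00781499
  π_4·p_4 = 0.44 × 0.00386984 = 0.00170273
Evidence: 0.00391811 + 0.00440642 + 0.00781499 + 0.00170273 = 0.0178422
So the posterior for Group 1 is 0.00391811 / 0.0178422 ≈ 0.2196.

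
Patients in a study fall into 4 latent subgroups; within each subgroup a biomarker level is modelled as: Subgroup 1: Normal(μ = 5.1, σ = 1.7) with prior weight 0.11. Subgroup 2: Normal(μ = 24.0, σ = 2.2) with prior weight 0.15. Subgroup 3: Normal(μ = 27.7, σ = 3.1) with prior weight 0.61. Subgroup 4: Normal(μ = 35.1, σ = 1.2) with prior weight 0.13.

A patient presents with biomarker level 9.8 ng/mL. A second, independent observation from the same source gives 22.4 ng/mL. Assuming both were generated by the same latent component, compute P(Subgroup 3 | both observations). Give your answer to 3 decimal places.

By Bayes' theorem, P(k | x) = w_k f_k(x) / Σ_j w_j f_j(x).
Since both observations come from the same component, the likelihood for component k is f_k(x₁)·f_k(x₂).
  f_1 = [(1/(1.7·√(2π)))·exp(−(9.8−5.1)²/(2·1.7²)) = 0.234672·exp(-3.82180) = 0.00513659] × [7.63085e-24] = 3.91965e-26
  f_2 = [(1/(2.2·√(2π)))·exp(−(9.8−24.0)²/(2·2.2²)) = 0.181337·exp(-20.83058) = 1.62885e-10] × [0.139198] = 2.26733e-11
  f_3 = [(1/(3.1·√(2π)))·exp(−(9.8−27.7)²/(2·3.1²)) = 0.128691·exp(-16.67066) = 7.40585e-09] × [0.029842] = 2.21005e-10
  f_4 = [(1/(1.2·√(2π)))·exp(−(9.8−35.1)²/(2·1.2²)) = 0.332452·exp(-222.25347) = 9.9603e-98] × [1.58391e-25] = 1.57762e-122
Unnormalised posteriors:
  w_1·f_1 = 0.11 × 3.91965e-26 = 4.31162e-27
  w_2·f_2 = 0.15 × 2.26733e-11 = 3.40099e-12
  w_3·f_3 = 0.61 × 2.21005e-10 = 1.34813e-10
  w_4·f_4 = 0.13 × 1.57762e-122 = 2.0509e-123
Normaliser: 4.31162e-27 + 3.40099e-12 + 1.34813e-10 + 2.0509e-123 = 1.38214e-10
Responsibility of Subgroup 3: 1.34813e-10 / 1.38214e-10 ≈ 0.975

0.975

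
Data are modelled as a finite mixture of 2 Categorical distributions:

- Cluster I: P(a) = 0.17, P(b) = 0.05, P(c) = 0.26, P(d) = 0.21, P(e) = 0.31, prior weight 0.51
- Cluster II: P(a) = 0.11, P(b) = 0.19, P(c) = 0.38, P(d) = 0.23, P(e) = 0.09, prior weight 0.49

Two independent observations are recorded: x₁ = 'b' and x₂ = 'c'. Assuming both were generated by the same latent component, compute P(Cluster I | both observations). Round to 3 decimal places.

0.158

Apply Bayes' rule: the posterior for each component is proportional to its prior times its likelihood at x.
Since both observations come from the same component, the likelihood for component k is f_k(x₁)·f_k(x₂).
  f_I = [0.05] × [0.26] = 0.013
  f_II = [0.19] × [0.38] = 0.0722
Prior × likelihood for each component:
  π_I·f_I = 0.51 × 0.013 = 0.00663
  π_II·f_II = 0.49 × 0.0722 = 0.035378
Sum: 0.00663 + 0.035378 = 0.042008
So the posterior for Cluster I is 0.00663 / 0.042008 ≈ 0.158.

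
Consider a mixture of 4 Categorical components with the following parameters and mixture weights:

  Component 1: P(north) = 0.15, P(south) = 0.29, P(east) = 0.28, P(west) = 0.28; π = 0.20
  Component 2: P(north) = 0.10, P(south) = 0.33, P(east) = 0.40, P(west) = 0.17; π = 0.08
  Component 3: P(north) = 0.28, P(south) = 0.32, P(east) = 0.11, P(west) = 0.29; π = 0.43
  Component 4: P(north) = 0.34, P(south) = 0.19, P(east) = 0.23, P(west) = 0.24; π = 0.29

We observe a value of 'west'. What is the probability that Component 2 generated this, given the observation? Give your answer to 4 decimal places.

0.0515

Apply Bayes' rule: the posterior for each component is proportional to its prior times its likelihood at x.
Component likelihoods at x = 'west':
  f_1 = 0.28
  f_2 = 0.17
  f_3 = 0.29
  f_4 = 0.24
Prior × likelihood for each component:
  π_1·f_1 = 0.20 × 0.28 = 0.056
  π_2·f_2 = 0.08 × 0.17 = 0.0136
  π_3·f_3 = 0.43 × 0.29 = 0.1247
  π_4·f_4 = 0.29 × 0.24 = 0.0696
Sum: 0.056 + 0.0136 + 0.1247 + 0.0696 = 0.2639
P(Component 2 | data) ≈ 0.0515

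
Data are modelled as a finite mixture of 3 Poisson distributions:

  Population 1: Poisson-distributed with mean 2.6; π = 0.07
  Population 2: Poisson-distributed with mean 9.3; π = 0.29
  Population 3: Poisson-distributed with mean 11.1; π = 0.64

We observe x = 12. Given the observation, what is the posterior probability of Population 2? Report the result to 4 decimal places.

Apply Bayes' rule: the posterior for each component is proportional to its prior times its likelihood at x.
Evaluate each component's likelihood at the observed value:
  p_1 = e^(−2.6)·2.6^12/12! = 1.47971e-05
  p_2 = e^(−9.3)·9.3^12/12! = 0.079895
  p_3 = e^(−11.1)·11.1^12/12! = 0.110375
Prior × likelihood for each component:
  π_1·p_1 = 0.07 × 1.47971e-05 = 1.0358e-06
  π_2·p_2 = 0.29 × 0.079895 = 0.0231696
  π_3·p_3 = 0.64 × 0.110375 = 0.0706399
Normaliser: 1.0358e-06 + 0.0231696 + 0.0706399 = 0.0938105
Responsibility of Population 2: 0.0231696 / 0.0938105 ≈ 0.2470

0.2470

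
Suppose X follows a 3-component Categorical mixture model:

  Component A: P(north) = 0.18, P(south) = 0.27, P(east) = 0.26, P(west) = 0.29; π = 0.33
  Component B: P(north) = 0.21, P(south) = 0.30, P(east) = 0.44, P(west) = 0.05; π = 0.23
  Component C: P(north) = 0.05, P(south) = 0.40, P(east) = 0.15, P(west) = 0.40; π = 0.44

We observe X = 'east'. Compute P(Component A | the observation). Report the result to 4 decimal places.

Apply Bayes' rule: the posterior for each component is proportional to its prior times its likelihood at x.
Component likelihoods at x = 'east':
  L_A = P(east | comp) = 0.26
  L_B = P(east | comp) = 0.44
  L_C = P(east | comp) = 0.15
Unnormalised posteriors:
  π_A·L_A = 0.33 × 0.26 = 0.0858
  π_B·L_B = 0.23 × 0.44 = 0.1012
  π_C·L_C = 0.44 × 0.15 = 0.066
Evidence: 0.0858 + 0.1012 + 0.066 = 0.253
P(Component A | the observation) = 0.0858 / 0.253 ≈ 0.3391

0.3391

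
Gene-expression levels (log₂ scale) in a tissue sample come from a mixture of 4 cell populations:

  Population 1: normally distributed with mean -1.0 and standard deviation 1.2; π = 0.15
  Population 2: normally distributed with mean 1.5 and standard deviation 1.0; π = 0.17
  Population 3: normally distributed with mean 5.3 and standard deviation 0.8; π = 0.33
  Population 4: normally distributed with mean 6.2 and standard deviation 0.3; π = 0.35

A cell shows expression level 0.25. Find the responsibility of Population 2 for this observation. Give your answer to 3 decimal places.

0.517

Posterior ∝ prior × likelihood, so P(k | x) ∝ π_k f_k(x); normalise over all components.
Evaluate each component's likelihood at the observed value:
  L_1 = (1/(1.2·√(2π)))·exp(−(0.25−-1.0)²/(2·1.2²)) = 0.332452·exp(-0.54253) = 0.193245
  L_2 = (1/(1.0·√(2π)))·exp(−(0.25−1.5)²/(2·1.0²)) = 0.398942·exp(-0.78125) = 0.182649
  L_3 = (1/(0.8·√(2π)))·exp(−(0.25−5.3)²/(2·0.8²)) = 0.498678·exp(-19.92383) = 1.1092e-09
  L_4 = (1/(0.3·√(2π)))·exp(−(0.25−6.2)²/(2·0.3²)) = 1.329808·exp(-196.68056) = 5.08755e-86
Multiply by the mixture weights:
  π_1·L_1 = 0.15 × 0.193245 = 0.0289868
  π_2·L_2 = 0.17 × 0.182649 = 0.0310503
  π_3·L_3 = 0.33 × 1.1092e-09 = 3.66037e-10
  π_4·L_4 = 0.35 × 5.08755e-86 = 1.78064e-86
Evidence: 0.0289868 + 0.0310503 + 3.66037e-10 + 1.78064e-86 = 0.0600371
P(Population 2 | data) = 0.0310503 / 0.0600371 ≈ 0.517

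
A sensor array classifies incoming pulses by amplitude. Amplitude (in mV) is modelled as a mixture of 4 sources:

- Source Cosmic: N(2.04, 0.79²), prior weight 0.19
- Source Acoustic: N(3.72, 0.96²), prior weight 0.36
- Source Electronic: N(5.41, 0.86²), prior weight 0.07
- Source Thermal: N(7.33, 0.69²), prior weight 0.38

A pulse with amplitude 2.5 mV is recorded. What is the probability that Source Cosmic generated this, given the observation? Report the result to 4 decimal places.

Apply Bayes' rule: the posterior for each component is proportional to its prior times its likelihood at x.
Normal densities:
  f_Cosmic = 0.426245
  f_Acoustic = 0.185329
  f_Electronic = 0.00151415
  f_Thermal = 1.32387e-11
Multiply by the mixture weights:
  w_Cosmic·f_Cosmic = 0.19 × 0.426245 = 0.0809866
  w_Acoustic·f_Acoustic = 0.36 × 0.185329 = 0.0667183
  w_Electronic·f_Electronic = 0.07 × 0.00151415 = 0.000105991
  w_Thermal·f_Thermal = 0.38 × 1.32387e-11 = 5.03072e-12
Marginal: 0.0809866 + 0.0667183 + 0.000105991 + 5.03072e-12 = 0.147811
So the posterior for Source Cosmic is 0.0809866 / 0.147811 ≈ 0.5479.

0.5479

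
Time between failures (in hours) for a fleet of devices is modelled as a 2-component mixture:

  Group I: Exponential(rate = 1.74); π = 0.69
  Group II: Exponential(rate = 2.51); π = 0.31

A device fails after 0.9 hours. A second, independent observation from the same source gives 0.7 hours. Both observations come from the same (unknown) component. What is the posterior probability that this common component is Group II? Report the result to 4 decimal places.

Apply Bayes' rule: the posterior for each component is proportional to its prior times its likelihood at x.
Since both observations come from the same component, the likelihood for component k is f_k(x₁)·f_k(x₂).
  f_I = [0.36345] × [0.514729] = 0.187078
  f_II = [0.262182] × [0.43313] = 0.113559
Weight by the priors:
  π_I·f_I = 0.69 × 0.187078 = 0.129084
  π_II·f_II = 0.31 × 0.113559 = 0.0352032
Evidence: 0.129084 + 0.0352032 = 0.164287
So the posterior for Group II is 0.0352032 / 0.164287 ≈ 0.2143.

0.2143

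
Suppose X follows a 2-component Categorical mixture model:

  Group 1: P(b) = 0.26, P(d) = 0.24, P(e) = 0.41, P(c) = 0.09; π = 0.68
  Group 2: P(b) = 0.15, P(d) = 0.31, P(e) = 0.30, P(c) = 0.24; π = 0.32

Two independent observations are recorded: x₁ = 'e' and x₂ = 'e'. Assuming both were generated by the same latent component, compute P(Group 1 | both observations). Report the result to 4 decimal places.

0.7988

P(component k | x) = π_k·f_k(x) / marginal(x), where marginal(x) = Σ_j π_j·f_j(x).
Since both observations come from the same component, the likelihood for component k is f_k(x₁)·f_k(x₂).
  L_1 = [P(e | comp) = 0.41] × [0.41] = 0.1681
  L_2 = [P(e | comp) = 0.30] × [0.3] = 0.09
Prior × likelihood for each component:
  π_1·L_1 = 0.68 × 0.1681 = 0.114308
  π_2·L_2 = 0.32 × 0.09 = 0.0288
Evidence: 0.114308 + 0.0288 = 0.143108
So the posterior for Group 1 is 0.114308 / 0.143108 ≈ 0.7988.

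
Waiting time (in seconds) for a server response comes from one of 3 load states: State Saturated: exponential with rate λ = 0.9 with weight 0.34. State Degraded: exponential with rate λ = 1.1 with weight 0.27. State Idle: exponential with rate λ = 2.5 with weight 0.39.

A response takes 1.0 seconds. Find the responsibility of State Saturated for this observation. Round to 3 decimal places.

0.410

The responsibility of component k is π_k f_k(x) divided by Σ_j π_j f_j(x).
Evaluate each component's likelihood at the observed value:
  f_Saturated = 0.9·e^(−0.9·1.0) = 0.9·e^(−0.9000) = 0.365913
  f_Degraded = 1.1·e^(−1.1·1.0) = 1.1·e^(−1.1000) = 0.366158
  f_Idle = 2.5·e^(−2.5·1.0) = 2.5·e^(−2.5000) = 0.205212
Weight by the priors:
  π_Saturated·f_Saturated = 0.34 × 0.365913 = 0.12441
  π_Degraded·f_Degraded = 0.27 × 0.366158 = 0.0988627
  π_Idle·f_Idle = 0.39 × 0.205212 = 0.0800329
Sum: 0.12441 + 0.0988627 + 0.0800329 = 0.303306
P(State Saturated | x) = 0.12441 / 0.303306 ≈ 0.410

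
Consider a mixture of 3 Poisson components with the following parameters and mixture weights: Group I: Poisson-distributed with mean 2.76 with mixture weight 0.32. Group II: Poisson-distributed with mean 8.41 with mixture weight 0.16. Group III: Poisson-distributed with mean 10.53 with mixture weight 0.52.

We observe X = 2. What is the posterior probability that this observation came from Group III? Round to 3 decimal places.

By Bayes' theorem, P(k | x) = π_k f_k(x) / Σ_j π_j f_j(x).
Evaluate each component's likelihood at the observed value:
  L_I = 0.241066
  L_II = 0.00787309
  L_III = 0.00148151
Unnormalised posteriors:
  π_I·L_I = 0.32 × 0.241066 = 0.077141
  π_II·L_II = 0.16 × 0.00787309 = 0.00125969
  π_III·L_III = 0.52 × 0.00148151 = 0.000770387
Normaliser: 0.077141 + 0.00125969 + 0.000770387 = 0.0791711
P(Group III | data) ≈ 0.010

0.010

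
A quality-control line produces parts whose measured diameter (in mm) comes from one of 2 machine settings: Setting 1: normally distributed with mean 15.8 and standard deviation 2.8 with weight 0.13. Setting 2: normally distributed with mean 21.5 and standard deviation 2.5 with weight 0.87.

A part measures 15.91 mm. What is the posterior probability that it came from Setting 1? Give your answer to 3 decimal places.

0.619

By Bayes' theorem, P(k | x) = P(Z=k) f_k(x) / Σ_j P(Z=j) f_j(x).
Evaluate each component's likelihood at the observed value:
  p_1 = 0.142369
  p_2 = 0.0131009
Prior × likelihood for each component:
  P(Z=1)·p_1 = 0.13 × 0.142369 = 0.018508
  P(Z=2)·p_2 = 0.87 × 0.0131009 = 0.0113977
Denominator: 0.018508 + 0.0113977 = 0.0299058
So the posterior for Setting 1 is 0.018508 / 0.0299058 ≈ 0.619.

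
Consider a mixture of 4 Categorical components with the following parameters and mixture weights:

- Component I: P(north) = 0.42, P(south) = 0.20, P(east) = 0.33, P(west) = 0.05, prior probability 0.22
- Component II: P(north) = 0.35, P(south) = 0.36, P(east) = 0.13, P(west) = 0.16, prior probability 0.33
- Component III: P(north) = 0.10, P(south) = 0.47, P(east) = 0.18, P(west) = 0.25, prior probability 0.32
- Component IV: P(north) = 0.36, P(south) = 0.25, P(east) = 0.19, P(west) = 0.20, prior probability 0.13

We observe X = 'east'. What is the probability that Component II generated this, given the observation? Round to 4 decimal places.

Apply Bayes' rule: the posterior for each component is proportional to its prior times its likelihood at x.
Component likelihoods at x = 'east':
  f_I = 0.33
  f_II = 0.13
  f_III = 0.18
  f_IV = 0.19
Weight by the priors:
  w_I·f_I = 0.22 × 0.33 = 0.0726
  w_II·f_II = 0.33 × 0.13 = 0.0429
  w_III·f_III = 0.32 × 0.18 = 0.0576
  w_IV·f_IV = 0.13 × 0.19 = 0.0247
Sum: 0.0726 + 0.0429 + 0.0576 + 0.0247 = 0.1978
P(Component II | x) = 0.0429 / 0.1978 ≈ 0.2169

0.2169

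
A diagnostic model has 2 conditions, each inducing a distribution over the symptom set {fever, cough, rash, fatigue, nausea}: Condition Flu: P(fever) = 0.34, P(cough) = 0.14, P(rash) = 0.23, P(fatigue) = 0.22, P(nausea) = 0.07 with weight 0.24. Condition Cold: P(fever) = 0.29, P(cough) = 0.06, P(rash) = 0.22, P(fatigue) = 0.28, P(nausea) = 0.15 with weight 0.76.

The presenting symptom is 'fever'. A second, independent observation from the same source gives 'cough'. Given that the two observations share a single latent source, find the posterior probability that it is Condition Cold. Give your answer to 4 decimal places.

By Bayes' theorem, P(k | x) = P(Z=k) f_k(x) / Σ_j P(Z=j) f_j(x).
Since both observations come from the same component, the likelihood for component k is f_k(x₁)·f_k(x₂).
  p_Flu = [P(fever | comp) = 0.34] × [0.14] = 0.0476
  p_Cold = [P(fever | comp) = 0.29] × [0.06] = 0.0174
Prior × likelihood for each component:
  P(Z=Flu)·p_Flu = 0.24 × 0.0476 = 0.011424
  P(Z=Cold)·p_Cold = 0.76 × 0.0174 = 0.013224
Denominator: 0.011424 + 0.013224 = 0.024648
P(Condition Cold | x₁, x₂) ≈ 0.5365

0.5365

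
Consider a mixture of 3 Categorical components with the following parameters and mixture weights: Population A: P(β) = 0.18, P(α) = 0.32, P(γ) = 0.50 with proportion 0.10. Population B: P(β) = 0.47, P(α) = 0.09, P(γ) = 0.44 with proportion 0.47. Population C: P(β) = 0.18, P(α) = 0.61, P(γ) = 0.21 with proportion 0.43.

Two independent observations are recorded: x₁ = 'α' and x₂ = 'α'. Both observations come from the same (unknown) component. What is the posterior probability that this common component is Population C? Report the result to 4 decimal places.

0.9193

Posterior ∝ prior × likelihood, so P(k | x) ∝ π_k f_k(x); normalise over all components.
Since both observations come from the same component, the likelihood for component k is f_k(x₁)·f_k(x₂).
  L_A = [P(α | comp) = 0.32] × [0.32] = 0.1024
  L_B = [P(α | comp) = 0.09] × [0.09] = 0.0081
  L_C = [P(α | comp) = 0.61] × [0.61] = 0.3721
Prior × likelihood for each component:
  π_A·L_A = 0.10 × 0.1024 = 0.01024
  π_B·L_B = 0.47 × 0.0081 = 0.003807
  π_C·L_C = 0.43 × 0.3721 = 0.160003
Sum: 0.01024 + 0.003807 + 0.160003 = 0.17405
P(Population C | x₁,x₂) = 0.160003 / 0.17405 ≈ 0.9193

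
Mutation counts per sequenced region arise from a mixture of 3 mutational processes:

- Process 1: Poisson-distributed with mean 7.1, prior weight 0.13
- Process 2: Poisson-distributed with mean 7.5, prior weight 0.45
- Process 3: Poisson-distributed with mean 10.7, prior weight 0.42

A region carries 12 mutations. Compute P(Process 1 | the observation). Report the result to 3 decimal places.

0.057

P(component k | x) = π_k·f_k(x) / marginal(x), where marginal(x) = Σ_j π_j·f_j(x).
Evaluate each component's likelihood at the observed value:
  L_1 = e^(−7.1)·7.1^12/12! = 0.0282665
  L_2 = e^(−7.5)·7.5^12/12! = 0.0365754
  L_3 = e^(−10.7)·10.7^12/12! = 0.106003
Multiply by the mixture weights:
  π_1·L_1 = 0.13 × 0.0282665 = 0.00367465
  π_2·L_2 = 0.45 × 0.0365754 = 0.0164589
  π_3·L_3 = 0.42 × 0.106003 = 0.0445212
Evidence: 0.00367465 + 0.0164589 + 0.0445212 = 0.0646548
Responsibility of Process 1: 0.00367465 / 0.0646548 ≈ 0.057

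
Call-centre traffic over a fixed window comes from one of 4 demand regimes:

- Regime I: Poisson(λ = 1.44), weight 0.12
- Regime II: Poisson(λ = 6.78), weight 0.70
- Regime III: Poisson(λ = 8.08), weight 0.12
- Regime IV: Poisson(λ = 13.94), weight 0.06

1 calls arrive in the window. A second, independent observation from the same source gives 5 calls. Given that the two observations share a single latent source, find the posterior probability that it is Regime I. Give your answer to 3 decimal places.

The responsibility of component k is π_k f_k(x) divided by Σ_j π_j f_j(x).
Since both observations come from the same component, the likelihood for component k is f_k(x₁)·f_k(x₂).
  L_I = [e^(−1.44)·1.44^1/1! = 0.341176] × [0.012225] = 0.00417086
  L_II = [e^(−6.78)·6.78^1/1! = 0.00770394] × [0.13566] = 0.00104511
  L_III = [e^(−8.08)·8.08^1/1! = 0.00250214] × [0.0888743] = 0.000222376
  L_IV = [e^(−13.94)·13.94^1/1! = 1.23083e-05] × [0.00387318] = 4.76722e-08
Weight by the priors:
  π_I·L_I = 0.12 × 0.00417086 = 0.000500503
  π_II·L_II = 0.70 × 0.00104511 = 0.00073158
  π_III·L_III = 0.12 × 0.000222376 = 2.66851e-05
  π_IV·L_IV = 0.06 × 4.76722e-08 = 2.86033e-09
Evidence: 0.000500503 + 0.00073158 + 2.66851e-05 + 2.86033e-09 = 0.00125877
P(Regime I | x₁, x₂) ≈ 0.398

0.398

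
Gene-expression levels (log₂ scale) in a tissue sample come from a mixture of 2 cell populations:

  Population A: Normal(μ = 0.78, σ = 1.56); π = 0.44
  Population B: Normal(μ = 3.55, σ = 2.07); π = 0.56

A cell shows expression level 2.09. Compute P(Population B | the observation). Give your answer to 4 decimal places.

0.5155

Apply Bayes' rule: the posterior for each component is proportional to its prior times its likelihood at x.
Component likelihoods at x = 2.09:
  L_A = (1/(1.56·√(2π)))·exp(−(2.09−0.78)²/(2·1.56²)) = 0.255732·exp(-0.35258) = 0.179746
  L_B = (1/(2.07·√(2π)))·exp(−(2.09−3.55)²/(2·2.07²)) = 0.192726·exp(-0.24873) = 0.150285
Unnormalised posteriors:
  π_A·L_A = 0.44 × 0.179746 = 0.0790884
  π_B·L_B = 0.56 × 0.150285 = 0.0841597
Marginal: 0.0790884 + 0.0841597 = 0.163248
P(Population B | 2.09) = 0.0841597 / 0.163248 ≈ 0.5155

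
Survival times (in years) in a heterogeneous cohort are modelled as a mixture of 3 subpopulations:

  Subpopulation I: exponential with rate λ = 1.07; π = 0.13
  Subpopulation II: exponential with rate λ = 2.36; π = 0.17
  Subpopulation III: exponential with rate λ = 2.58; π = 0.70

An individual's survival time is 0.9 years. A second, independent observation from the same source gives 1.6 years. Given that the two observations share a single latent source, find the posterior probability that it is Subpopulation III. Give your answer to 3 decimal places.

0.364

Posterior ∝ prior × likelihood, so P(k | x) ∝ π_k f_k(x); normalise over all components.
Since both observations come from the same component, the likelihood for component k is f_k(x₁)·f_k(x₂).
  p_I = [1.07·e^(−1.07·0.9) = 1.07·e^(−0.9630) = 0.408468] × [0.19314] = 0.0788914
  p_II = [2.36·e^(−2.36·0.9) = 2.36·e^(−2.1240) = 0.282144] × [0.0540774] = 0.0152576
  p_III = [2.58·e^(−2.58·0.9) = 2.58·e^(−2.3220) = 0.253039] × [0.0415769] = 0.0105206
Weight by the priors:
  π_I·p_I = 0.13 × 0.0788914 = 0.0102559
  π_II·p_II = 0.17 × 0.0152576 = 0.00259379
  π_III·p_III = 0.70 × 0.0105206 = 0.00736441
Normaliser: 0.0102559 + 0.00259379 + 0.00736441 = 0.0202141
So the posterior for Subpopulation III is 0.00736441 / 0.0202141 ≈ 0.364.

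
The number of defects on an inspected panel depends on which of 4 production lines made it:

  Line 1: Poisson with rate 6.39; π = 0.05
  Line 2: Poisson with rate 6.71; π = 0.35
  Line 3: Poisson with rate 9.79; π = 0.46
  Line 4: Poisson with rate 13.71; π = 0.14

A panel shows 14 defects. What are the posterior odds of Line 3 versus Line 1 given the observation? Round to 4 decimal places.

120.5403

The posterior odds equal the prior odds times the likelihood ratio: (π_i/π_j)·(f_i(x)/f_j(x)).
Evaluate each component's likelihood at the observed value:
  p_1 = 0.00364302
  p_2 = 0.00524313
  p_3 = 0.0477316
  p_4 = 0.105667
Odds = (0.46/0.05) × (0.0477316/0.00364302) = 9.2 × 13.1022 ≈ 120.5403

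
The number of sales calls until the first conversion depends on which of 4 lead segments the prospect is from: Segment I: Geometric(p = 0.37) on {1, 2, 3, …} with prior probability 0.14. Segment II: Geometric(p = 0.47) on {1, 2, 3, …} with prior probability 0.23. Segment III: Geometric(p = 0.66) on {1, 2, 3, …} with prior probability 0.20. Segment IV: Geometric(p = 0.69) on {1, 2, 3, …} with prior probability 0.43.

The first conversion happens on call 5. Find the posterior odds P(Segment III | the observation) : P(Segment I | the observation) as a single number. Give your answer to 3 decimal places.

0.216

Since P(k|x) ∝ w_k f_k(x), the posterior odds are w_i f_i(x) / (w_j f_j(x)).
Evaluate each component's likelihood at the observed value:
  f_I = 0.058286
  f_II = 0.0370853
  f_III = 0.00881982
  f_IV = 0.00637229
0.00176396 / 0.00816003 ≈ 0.216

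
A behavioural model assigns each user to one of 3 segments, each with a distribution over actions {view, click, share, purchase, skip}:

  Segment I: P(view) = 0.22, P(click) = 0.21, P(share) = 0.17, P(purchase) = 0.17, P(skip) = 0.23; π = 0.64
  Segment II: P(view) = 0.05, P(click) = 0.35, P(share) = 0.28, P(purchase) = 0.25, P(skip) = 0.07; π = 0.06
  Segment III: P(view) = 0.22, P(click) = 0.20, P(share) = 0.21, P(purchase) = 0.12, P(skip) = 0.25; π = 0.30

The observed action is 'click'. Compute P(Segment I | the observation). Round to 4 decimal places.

The responsibility of component k is π_k f_k(x) divided by Σ_j π_j f_j(x).
Categorical probabilities:
  L_I = 0.21
  L_II = 0.35
  L_III = 0.2
Prior × likelihood for each component:
  π_I·L_I = 0.64 × 0.21 = 0.1344
  π_II·L_II = 0.06 × 0.35 = 0.021
  π_III·L_III = 0.30 × 0.2 = 0.06
Sum: 0.1344 + 0.021 + 0.06 = 0.2154
P(Segment I | data) ≈ 0.6240

0.6240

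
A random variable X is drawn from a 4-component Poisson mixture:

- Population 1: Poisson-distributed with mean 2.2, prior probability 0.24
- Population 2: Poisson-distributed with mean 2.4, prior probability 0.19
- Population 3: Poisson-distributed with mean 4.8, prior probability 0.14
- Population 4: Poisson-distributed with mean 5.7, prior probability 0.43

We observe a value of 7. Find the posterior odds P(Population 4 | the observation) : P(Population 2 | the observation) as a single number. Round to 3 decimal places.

Since P(k|x) ∝ P(Z=k) f_k(x), the posterior odds are P(Z=i) f_i(x) / (P(Z=j) f_j(x)).
Poisson probabilities:
  f_1 = 0.00548378
  f_2 = 0.00825546
  f_3 = 0.0958616
  f_4 = 0.129782
Posterior odds = (P(Z=4)·f_4) / (P(Z=2)·f_2) = (0.43·0.129782) / (0.19·0.00825546) = 0.0558063 / 0.00156854 ≈ 35.579

35.579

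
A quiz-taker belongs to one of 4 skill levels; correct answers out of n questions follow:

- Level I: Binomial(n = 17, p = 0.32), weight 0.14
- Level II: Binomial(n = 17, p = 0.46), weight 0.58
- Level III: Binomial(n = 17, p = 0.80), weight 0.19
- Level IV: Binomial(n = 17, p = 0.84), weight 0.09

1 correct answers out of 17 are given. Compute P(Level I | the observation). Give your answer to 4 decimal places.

Posterior ∝ prior × likelihood, so P(k | x) ∝ P(Z=k) f_k(x); normalise over all components.
Component likelihoods at x = 1 correct answers out of 17:
  p_I = C(17,1)·0.32^1·0.68^16 = 17·0.32·0.00208998 = 0.0113695
  p_II = C(17,1)·0.46^1·0.54^16 = 17·0.46·5.22757e-05 = 0.000408796
  p_III = C(17,1)·0.80^1·0.20^16 = 17·0.8·6.5536e-12 = 8.9129e-11
  p_IV = C(17,1)·0.84^1·0.16^16 = 17·0.84·1.84467e-13 = 2.6342e-12
Weight by the priors:
  P(Z=I)·p_I = 0.14 × 0.0113695 = 0.00159173
  P(Z=II)·p_II = 0.58 × 0.000408796 = 0.000237102
  P(Z=III)·p_III = 0.19 × 8.9129e-11 = 1.69345e-11
  P(Z=IV)·p_IV = 0.09 × 2.6342e-12 = 2.37078e-13
Sum: 0.00159173 + 0.000237102 + 1.69345e-11 + 2.37078e-13 = 0.00182883
Responsibility of Level I: 0.00159173 / 0.00182883 ≈ 0.8704

0.8704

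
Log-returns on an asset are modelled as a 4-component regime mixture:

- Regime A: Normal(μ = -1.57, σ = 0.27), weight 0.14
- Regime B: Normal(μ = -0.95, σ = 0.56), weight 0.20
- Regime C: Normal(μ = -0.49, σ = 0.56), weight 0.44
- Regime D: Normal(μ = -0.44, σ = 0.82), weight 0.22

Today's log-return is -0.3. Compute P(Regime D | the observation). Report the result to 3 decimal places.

Posterior ∝ prior × likelihood, so P(k | x) ∝ P(Z=k) f_k(x); normalise over all components.
Component likelihoods at x = -0.3:
  f_A = (1/(0.27·√(2π)))·exp(−(-0.3−-1.57)²/(2·0.27²)) = 1.477564·exp(-11.06241) = 2.31847e-05
  f_B = (1/(0.56·√(2π)))·exp(−(-0.3−-0.95)²/(2·0.56²)) = 0.712397·exp(-0.67363) = 0.363219
  f_C = (1/(0.56·√(2π)))·exp(−(-0.3−-0.49)²/(2·0.56²)) = 0.712397·exp(-0.05756) = 0.672551
  f_D = (1/(0.82·√(2π)))·exp(−(-0.3−-0.44)²/(2·0.82²)) = 0.486515·exp(-0.01457) = 0.479476
Prior × likelihood for each component:
  P(Z=A)·f_A = 0.14 × 2.31847e-05 = 3.24585e-06
  P(Z=B)·f_B = 0.20 × 0.363219 = 0.0726438
  P(Z=C)·f_C = 0.44 × 0.672551 = 0.295922
  P(Z=D)·f_D = 0.22 × 0.479476 = 0.105485
Denominator: 3.24585e-06 + 0.0726438 + 0.295922 + 0.105485 = 0.474054
Responsibility of Regime D: 0.105485 / 0.474054 ≈ 0.223

0.223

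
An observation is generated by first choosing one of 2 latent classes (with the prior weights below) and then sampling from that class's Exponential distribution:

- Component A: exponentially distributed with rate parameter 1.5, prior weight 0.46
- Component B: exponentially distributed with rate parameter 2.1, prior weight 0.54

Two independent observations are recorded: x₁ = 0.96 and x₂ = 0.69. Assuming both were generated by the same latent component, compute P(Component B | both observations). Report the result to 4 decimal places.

The responsibility of component k is π_k f_k(x) divided by Σ_j π_j f_j(x).
Since both observations come from the same component, the likelihood for component k is f_k(x₁)·f_k(x₂).
  f_A = [1.5·e^(−1.5·0.96) = 1.5·e^(−1.4400) = 0.355392] × [0.53284] = 0.189367
  f_B = [2.1·e^(−2.1·0.96) = 2.1·e^(−2.0160) = 0.279693] × [0.49309] = 0.137914
Unnormalised posteriors:
  π_A·f_A = 0.46 × 0.189367 = 0.0871087
  π_B·f_B = 0.54 × 0.137914 = 0.0744735
Normaliser: 0.0871087 + 0.0744735 = 0.161582
So the posterior for Component B is 0.0744735 / 0.161582 ≈ 0.4609.

0.4609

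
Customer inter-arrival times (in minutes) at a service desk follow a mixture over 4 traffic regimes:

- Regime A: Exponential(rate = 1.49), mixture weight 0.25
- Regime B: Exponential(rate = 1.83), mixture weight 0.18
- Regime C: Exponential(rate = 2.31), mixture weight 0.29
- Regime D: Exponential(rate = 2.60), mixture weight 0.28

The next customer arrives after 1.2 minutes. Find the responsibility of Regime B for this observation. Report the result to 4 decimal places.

0.2118

Apply Bayes' rule: the posterior for each component is proportional to its prior times its likelihood at x.
Component likelihoods at x = 1.2 minutes:
  p_A = 0.249269
  p_B = 0.203582
  p_C = 0.14446
  p_D = 0.114809
Unnormalised posteriors:
  π_A·p_A = 0.25 × 0.249269 = 0.0623172
  π_B·p_B = 0.18 × 0.203582 = 0.0366448
  π_C·p_C = 0.29 × 0.14446 = 0.0418934
  π_D·p_D = 0.28 × 0.114809 = 0.0321464
Normaliser: 0.0623172 + 0.0366448 + 0.0418934 + 0.0321464 = 0.173002
P(Regime B | the observation) ≈ 0.2118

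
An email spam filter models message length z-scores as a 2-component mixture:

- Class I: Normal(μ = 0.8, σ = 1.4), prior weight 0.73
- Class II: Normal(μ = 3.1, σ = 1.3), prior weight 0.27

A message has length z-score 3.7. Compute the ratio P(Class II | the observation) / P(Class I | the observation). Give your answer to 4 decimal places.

3.0599

The posterior odds equal the prior odds times the likelihood ratio: (w_i/w_j)·(f_i(x)/f_j(x)).
Normal densities:
  f_I = (1/(1.4·√(2π)))·exp(−(3.7−0.8)²/(2·1.4²)) = 0.284959·exp(-2.14541) = 0.033346
  f_II = (1/(1.3·√(2π)))·exp(−(3.7−3.1)²/(2·1.3²)) = 0.306879·exp(-0.10651) = 0.275874
Odds = (0.27/0.73) × (0.275874/0.033346) = 0.369863 × 8.27308 ≈ 3.0599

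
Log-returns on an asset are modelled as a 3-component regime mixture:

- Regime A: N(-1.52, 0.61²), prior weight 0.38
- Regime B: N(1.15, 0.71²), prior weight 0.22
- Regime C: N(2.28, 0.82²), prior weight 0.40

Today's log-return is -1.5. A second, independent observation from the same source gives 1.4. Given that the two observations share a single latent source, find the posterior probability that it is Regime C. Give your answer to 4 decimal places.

0.0200

Posterior ∝ prior × likelihood, so P(k | x) ∝ w_k f_k(x); normalise over all components.
Since both observations come from the same component, the likelihood for component k is f_k(x₁)·f_k(x₂).
  L_A = [0.653652] × [6.91528e-06] = 4.52019e-06
  L_B = [0.000530425] × [0.528116] = 0.000280126
  L_C = [1.18236e-05] × [0.273532] = 3.23414e-06
Unnormalised posteriors:
  w_A·L_A = 0.38 × 4.52019e-06 = 1.71767e-06
  w_B·L_B = 0.22 × 0.000280126 = 6.16277e-05
  w_C·L_C = 0.40 × 3.23414e-06 = 1.29365e-06
Evidence: 1.71767e-06 + 6.16277e-05 + 1.29365e-06 = 6.4639e-05
P(Regime C | x) = 1.29365e-06 / 6.4639e-05 ≈ 0.0200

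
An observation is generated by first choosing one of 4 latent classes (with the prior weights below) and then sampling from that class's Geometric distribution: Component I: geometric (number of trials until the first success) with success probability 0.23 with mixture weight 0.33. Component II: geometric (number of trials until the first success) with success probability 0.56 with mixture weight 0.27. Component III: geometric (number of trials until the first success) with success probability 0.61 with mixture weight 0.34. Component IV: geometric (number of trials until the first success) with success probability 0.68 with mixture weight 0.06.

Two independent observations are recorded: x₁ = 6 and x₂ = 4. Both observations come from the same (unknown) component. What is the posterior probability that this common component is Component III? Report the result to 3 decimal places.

By Bayes' theorem, P(k | x) = π_k f_k(x) / Σ_j π_j f_j(x).
Since both observations come from the same component, the likelihood for component k is f_k(x₁)·f_k(x₂).
  f_I = [0.062256] × [0.105003] = 0.00653704
  f_II = [0.00923531] × [0.047703] = 0.000440552
  f_III = [0.00550368] × [0.0361846] = 0.000199148
  f_IV = [0.0022817] × [0.0222822] = 5.08414e-05
Prior × likelihood for each component:
  π_I·f_I = 0.33 × 0.00653704 = 0.00215722
  π_II·f_II = 0.27 × 0.000440552 = 0.000118949
  π_III·f_III = 0.34 × 0.000199148 = 6.77104e-05
  π_IV·f_IV = 0.06 × 5.08414e-05 = 3.05049e-06
Denominator: 0.00215722 + 0.000118949 + 6.77104e-05 + 3.05049e-06 = 0.00234693
Responsibility of Component III: 6.77104e-05 / 0.00234693 ≈ 0.029

0.029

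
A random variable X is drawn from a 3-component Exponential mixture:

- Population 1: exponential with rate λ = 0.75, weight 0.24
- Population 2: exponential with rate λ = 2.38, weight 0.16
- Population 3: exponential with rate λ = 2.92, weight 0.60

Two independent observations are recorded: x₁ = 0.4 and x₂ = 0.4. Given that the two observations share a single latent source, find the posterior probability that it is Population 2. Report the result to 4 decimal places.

0.1918

P(component k | x) = P(Z=k)·f_k(x) / marginal(x), where marginal(x) = Σ_j P(Z=j)·f_j(x).
Since both observations come from the same component, the likelihood for component k is f_k(x₁)·f_k(x₂).
  p_1 = [0.75·e^(−0.75·0.4) = 0.75·e^(−0.3000) = 0.555614] × [0.555614] = 0.308707
  p_2 = [2.38·e^(−2.38·0.4) = 2.38·e^(−0.9520) = 0.918605] × [0.918605] = 0.843834
  p_3 = [2.92·e^(−2.92·0.4) = 2.92·e^(−1.1680) = 0.908086] × [0.908086] = 0.82462
Multiply by the mixture weights:
  P(Z=1)·p_1 = 0.24 × 0.308707 = 0.0740896
  P(Z=2)·p_2 = 0.16 × 0.843834 = 0.135014
  P(Z=3)·p_3 = 0.60 × 0.82462 = 0.494772
Denominator: 0.0740896 + 0.135014 + 0.494772 = 0.703875
P(Population 2 | x₁, x₂) = 0.135014 / 0.703875 ≈ 0.1918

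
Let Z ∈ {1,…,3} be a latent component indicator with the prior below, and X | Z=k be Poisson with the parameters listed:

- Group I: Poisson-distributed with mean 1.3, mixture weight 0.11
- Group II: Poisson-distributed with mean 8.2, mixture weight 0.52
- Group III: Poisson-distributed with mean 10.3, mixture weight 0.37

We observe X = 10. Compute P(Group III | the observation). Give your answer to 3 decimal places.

The responsibility of component k is π_k f_k(x) divided by Σ_j π_j f_j(x).
Evaluate each component's likelihood at the observed value:
  L_I = 1.03535e-06
  L_II = 0.104031
  L_III = 0.124559
Prior × likelihood for each component:
  π_I·L_I = 0.11 × 1.03535e-06 = 1.13889e-07
  π_II·L_II = 0.52 × 0.104031 = 0.0540959
  π_III·L_III = 0.37 × 0.124559 = 0.0460869
Sum: 1.13889e-07 + 0.0540959 + 0.0460869 = 0.100183
P(Group III | the observation) ≈ 0.460

0.460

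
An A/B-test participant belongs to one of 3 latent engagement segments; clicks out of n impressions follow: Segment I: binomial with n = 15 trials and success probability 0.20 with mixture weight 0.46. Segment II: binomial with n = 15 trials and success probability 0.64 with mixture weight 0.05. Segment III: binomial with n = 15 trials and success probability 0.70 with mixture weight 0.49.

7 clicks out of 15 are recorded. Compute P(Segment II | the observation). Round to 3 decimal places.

By Bayes' theorem, P(k | x) = P(Z=k) f_k(x) / Σ_j P(Z=j) f_j(x).
Binomial probabilities:
  p_I = C(15,7)·0.20^7·0.80^8 = 6435·1.28e-05·0.167772 = 0.0138191
  p_II = C(15,7)·0.64^7·0.36^8 = 6435·0.0439805·0.000282111 = 0.0798414
  p_III = C(15,7)·0.70^7·0.30^8 = 6435·0.0823543·6.561e-05 = 0.03477
Prior × likelihood for each component:
  P(Z=I)·p_I = 0.46 × 0.0138191 = 0.00635677
  P(Z=II)·p_II = 0.05 × 0.0798414 = 0.00399207
  P(Z=III)·p_III = 0.49 × 0.03477 = 0.0170373
Sum: 0.00635677 + 0.00399207 + 0.0170373 = 0.0273861
Responsibility of Segment II: 0.00399207 / 0.0273861 ≈ 0.146

0.146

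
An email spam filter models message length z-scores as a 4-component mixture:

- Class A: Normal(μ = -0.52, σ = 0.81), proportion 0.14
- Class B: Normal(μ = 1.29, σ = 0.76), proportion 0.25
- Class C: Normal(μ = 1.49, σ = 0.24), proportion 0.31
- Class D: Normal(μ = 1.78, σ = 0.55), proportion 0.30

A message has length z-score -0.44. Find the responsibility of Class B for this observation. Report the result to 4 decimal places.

P(component k | x) = P(Z=k)·f_k(x) / marginal(x), where marginal(x) = Σ_j P(Z=j)·f_j(x).
Evaluate each component's likelihood at the observed value:
  f_A = 0.490125
  f_B = 0.0393481
  f_C = 1.50707e-14
  f_D = 0.000210249
Weight by the priors:
  P(Z=A)·f_A = 0.14 × 0.490125 = 0.0686175
  P(Z=B)·f_B = 0.25 × 0.0393481 = 0.00983702
  P(Z=C)·f_C = 0.31 × 1.50707e-14 = 4.67192e-15
  P(Z=D)·f_D = 0.30 × 0.000210249 = 6.30747e-05
Sum: 0.0686175 + 0.00983702 + 4.67192e-15 + 6.30747e-05 = 0.0785176
Responsibility of Class B: 0.00983702 / 0.0785176 ≈ 0.1253

0.1253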